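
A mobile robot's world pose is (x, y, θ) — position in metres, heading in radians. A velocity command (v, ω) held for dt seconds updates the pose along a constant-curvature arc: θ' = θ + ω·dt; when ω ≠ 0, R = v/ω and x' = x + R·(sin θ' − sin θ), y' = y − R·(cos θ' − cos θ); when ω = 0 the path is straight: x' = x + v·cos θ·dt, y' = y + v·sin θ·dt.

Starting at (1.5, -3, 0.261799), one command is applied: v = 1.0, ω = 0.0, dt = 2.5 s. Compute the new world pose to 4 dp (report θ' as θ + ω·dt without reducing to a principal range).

θ' = 0.2618 + 0.0·2.5 = 0.2618
ω = 0 → straight: x' = 1.5 + 1.0·cos(0.2618)·2.5 = 3.9148
y' = -3 + 1.0·sin(0.2618)·2.5 = -2.3530

(3.9148, -2.3530, 0.2618)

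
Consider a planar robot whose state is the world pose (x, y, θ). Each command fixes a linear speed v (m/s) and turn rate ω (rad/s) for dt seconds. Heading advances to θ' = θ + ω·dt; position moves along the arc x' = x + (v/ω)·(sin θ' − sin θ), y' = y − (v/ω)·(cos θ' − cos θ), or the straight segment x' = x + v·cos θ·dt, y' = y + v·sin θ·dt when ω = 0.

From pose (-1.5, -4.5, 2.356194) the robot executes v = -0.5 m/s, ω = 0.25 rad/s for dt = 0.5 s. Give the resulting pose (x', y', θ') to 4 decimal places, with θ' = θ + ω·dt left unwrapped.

θ' = 2.3562 + 0.25·0.5 = 2.4812
R = v/ω = -0.5/0.25 = -2.0000
x' = -1.5 + -2.0000·(sin 2.4812 − sin 2.3562) = -1.3126
y' = -4.5 − -2.0000·(cos 2.4812 − cos 2.3562) = -4.6653

(-1.3126, -4.6653, 2.4812)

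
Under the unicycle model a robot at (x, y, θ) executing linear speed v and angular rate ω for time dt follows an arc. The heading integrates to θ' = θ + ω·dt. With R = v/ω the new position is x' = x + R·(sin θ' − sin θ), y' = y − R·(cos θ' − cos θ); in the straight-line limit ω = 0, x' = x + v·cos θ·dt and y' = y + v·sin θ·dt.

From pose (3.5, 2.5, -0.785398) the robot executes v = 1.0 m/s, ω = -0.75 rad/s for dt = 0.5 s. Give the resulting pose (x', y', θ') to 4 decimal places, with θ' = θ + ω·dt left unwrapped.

θ' = -0.7854 + -0.75·0.5 = -1.1604
R = v/ω = 1.0/-0.75 = -1.3333
x' = 3.5 + -1.3333·(sin -1.1604 − sin -0.7854) = 3.7798
y' = 2.5 − -1.3333·(cos -1.1604 − cos -0.7854) = 2.0892

(3.7798, 2.0892, -1.1604)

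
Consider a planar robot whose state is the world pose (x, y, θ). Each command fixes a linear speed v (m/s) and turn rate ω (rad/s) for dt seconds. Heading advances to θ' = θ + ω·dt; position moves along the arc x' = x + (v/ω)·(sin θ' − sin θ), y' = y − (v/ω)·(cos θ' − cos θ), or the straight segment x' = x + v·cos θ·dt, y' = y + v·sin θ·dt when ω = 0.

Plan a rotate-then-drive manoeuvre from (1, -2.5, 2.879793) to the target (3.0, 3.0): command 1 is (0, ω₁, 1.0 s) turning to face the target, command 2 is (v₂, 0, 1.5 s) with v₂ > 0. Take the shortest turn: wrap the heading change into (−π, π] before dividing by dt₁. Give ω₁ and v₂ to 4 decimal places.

heading to target = atan2(3−-2.5, 3−1) = 1.2220
Δθ = wrap(1.2220 − 2.8798) = -1.6578; ω₁ = Δθ/dt₁ = -1.6578
distance = √((3−1)² + (3−-2.5)²) = 5.8523; v₂ = distance/dt₂ = 3.9016

ω₁ = -1.6578, v₂ = 3.9016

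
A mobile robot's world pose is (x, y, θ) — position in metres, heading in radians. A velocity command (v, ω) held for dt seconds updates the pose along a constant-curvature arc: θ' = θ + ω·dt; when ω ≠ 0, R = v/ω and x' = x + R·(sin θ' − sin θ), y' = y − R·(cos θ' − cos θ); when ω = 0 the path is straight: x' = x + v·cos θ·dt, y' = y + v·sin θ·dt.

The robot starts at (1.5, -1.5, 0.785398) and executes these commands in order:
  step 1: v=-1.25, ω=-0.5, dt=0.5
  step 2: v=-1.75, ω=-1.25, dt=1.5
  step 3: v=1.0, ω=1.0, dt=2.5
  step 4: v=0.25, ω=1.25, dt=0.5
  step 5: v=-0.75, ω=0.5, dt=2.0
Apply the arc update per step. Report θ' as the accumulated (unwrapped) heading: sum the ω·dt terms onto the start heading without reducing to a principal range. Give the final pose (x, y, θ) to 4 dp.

(1.7756, -2.1330, 2.7854)

step 1: θ'=0.5354 (R=2.5000) → pose (1.0077, -1.8824, 0.5354)
step 2: θ'=-1.3396 (R=1.4000) → pose (-1.0693, -0.9991, -1.3396)
step 3: θ'=1.1604 (R=1.0000) → pose (0.8210, -1.1689, 1.1604)
step 4: θ'=1.7854 (R=0.2000) → pose (0.8331, -1.0465, 1.7854)
step 5: θ'=2.7854 (R=-1.5000) → pose (1.7756, -2.1330, 2.7854)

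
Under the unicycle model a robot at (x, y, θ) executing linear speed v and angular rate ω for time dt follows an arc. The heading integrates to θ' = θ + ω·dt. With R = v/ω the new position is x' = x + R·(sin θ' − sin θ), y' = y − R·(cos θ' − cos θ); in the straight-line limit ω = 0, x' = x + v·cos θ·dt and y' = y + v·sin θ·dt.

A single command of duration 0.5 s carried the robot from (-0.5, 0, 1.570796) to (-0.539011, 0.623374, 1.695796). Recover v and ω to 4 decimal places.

v = 1.2500, ω = 0.2500

Δθ = 1.695796 − 1.570796 = 0.125000
ω = Δθ/dt = 0.125000/0.5 = 0.2500
R = −Δy/(cos θ' − cos θ) = 5.0000
v = R·ω = 5.0000·0.2500 = 1.2500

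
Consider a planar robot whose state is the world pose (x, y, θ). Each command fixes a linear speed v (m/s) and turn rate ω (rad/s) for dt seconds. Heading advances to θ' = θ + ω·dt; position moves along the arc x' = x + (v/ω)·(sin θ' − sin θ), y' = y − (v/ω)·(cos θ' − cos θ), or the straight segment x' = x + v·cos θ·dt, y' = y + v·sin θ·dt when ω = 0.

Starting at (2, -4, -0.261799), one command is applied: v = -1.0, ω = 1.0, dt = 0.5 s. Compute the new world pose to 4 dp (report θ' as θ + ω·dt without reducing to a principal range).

(1.5052, -3.9942, 0.2382)

θ' = -0.2618 + 1.0·0.5 = 0.2382
R = v/ω = -1.0/1.0 = -1.0000
x' = 2 + -1.0000·(sin 0.2382 − sin -0.2618) = 1.5052
y' = -4 − -1.0000·(cos 0.2382 − cos -0.2618) = -3.9942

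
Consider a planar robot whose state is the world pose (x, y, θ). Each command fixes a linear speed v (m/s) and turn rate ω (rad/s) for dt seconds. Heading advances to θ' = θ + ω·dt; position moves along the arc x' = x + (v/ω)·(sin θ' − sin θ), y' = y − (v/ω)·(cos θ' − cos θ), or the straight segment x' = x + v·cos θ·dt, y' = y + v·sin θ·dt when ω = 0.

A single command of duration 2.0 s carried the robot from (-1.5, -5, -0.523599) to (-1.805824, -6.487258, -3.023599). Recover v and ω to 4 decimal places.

Δθ = -3.023599 − -0.523599 = -2.500000
ω = Δθ/dt = -2.500000/2.0 = -1.2500
R = −Δy/(cos θ' − cos θ) = -0.8000
v = R·ω = -0.8000·-1.2500 = 1.0000

v = 1.0000, ω = -1.2500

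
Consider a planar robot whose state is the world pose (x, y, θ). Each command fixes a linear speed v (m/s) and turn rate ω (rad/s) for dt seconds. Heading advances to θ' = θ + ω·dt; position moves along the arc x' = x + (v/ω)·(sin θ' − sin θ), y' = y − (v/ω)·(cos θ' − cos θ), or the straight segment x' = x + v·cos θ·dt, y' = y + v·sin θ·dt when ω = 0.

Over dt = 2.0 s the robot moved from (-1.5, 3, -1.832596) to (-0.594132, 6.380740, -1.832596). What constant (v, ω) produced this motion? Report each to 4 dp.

v = -1.7500, ω = 0.0000

Δθ = -1.832596 − -1.832596 = 0.000000
ω = Δθ/dt = 0.000000/2.0 = 0.0000
ω = 0 → v = (Δx·cos θ + Δy·sin θ)/dt = -1.7500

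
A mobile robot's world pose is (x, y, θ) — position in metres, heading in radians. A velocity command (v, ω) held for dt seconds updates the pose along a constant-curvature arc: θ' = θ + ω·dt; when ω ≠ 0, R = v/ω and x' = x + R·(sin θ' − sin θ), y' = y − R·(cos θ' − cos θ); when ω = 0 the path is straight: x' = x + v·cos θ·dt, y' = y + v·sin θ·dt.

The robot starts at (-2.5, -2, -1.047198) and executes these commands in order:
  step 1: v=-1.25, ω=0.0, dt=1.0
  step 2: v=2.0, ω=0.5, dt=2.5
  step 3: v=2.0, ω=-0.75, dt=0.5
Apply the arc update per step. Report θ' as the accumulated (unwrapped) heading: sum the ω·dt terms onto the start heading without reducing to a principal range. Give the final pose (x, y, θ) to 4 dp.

step 1: θ'=-1.0472 (straight) → pose (-3.1250, -0.9175, -1.0472)
step 2: θ'=0.2028 (R=4.0000) → pose (1.1448, -2.8355, 0.2028)
step 3: θ'=-0.1722 (R=-2.6667) → pose (2.1388, -2.8203, -0.1722)

(2.1388, -2.8203, -0.1722)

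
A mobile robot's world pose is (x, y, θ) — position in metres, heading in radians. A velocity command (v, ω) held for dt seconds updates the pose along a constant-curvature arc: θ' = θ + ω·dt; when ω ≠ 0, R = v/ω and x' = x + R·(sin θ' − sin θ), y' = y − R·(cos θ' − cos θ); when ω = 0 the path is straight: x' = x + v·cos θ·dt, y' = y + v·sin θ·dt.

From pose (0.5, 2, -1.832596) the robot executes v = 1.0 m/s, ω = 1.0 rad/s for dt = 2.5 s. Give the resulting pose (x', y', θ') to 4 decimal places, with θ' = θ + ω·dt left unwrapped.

θ' = -1.8326 + 1.0·2.5 = 0.6674
R = v/ω = 1.0/1.0 = 1.0000
x' = 0.5 + 1.0000·(sin 0.6674 − sin -1.8326) = 2.0849
y' = 2 − 1.0000·(cos 0.6674 − cos -1.8326) = 0.9557

(2.0849, 0.9557, 0.6674)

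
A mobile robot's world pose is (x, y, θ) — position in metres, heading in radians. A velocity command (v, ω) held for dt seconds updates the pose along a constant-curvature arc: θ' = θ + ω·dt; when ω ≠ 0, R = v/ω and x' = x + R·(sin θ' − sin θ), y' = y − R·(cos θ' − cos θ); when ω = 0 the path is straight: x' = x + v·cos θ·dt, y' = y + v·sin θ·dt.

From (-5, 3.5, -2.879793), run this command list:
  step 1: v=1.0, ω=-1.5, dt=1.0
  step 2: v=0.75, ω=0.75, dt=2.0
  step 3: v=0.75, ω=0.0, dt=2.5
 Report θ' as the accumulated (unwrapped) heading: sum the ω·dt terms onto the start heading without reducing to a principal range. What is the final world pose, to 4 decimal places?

(-8.8178, 4.0804, -2.8798)

step 1: θ'=-4.3798 (R=-0.6667) → pose (-5.8027, 3.9263, -4.3798)
step 2: θ'=-2.8798 (R=1.0000) → pose (-7.0067, 4.5657, -2.8798)
step 3: θ'=-2.8798 (straight) → pose (-8.8178, 4.0804, -2.8798)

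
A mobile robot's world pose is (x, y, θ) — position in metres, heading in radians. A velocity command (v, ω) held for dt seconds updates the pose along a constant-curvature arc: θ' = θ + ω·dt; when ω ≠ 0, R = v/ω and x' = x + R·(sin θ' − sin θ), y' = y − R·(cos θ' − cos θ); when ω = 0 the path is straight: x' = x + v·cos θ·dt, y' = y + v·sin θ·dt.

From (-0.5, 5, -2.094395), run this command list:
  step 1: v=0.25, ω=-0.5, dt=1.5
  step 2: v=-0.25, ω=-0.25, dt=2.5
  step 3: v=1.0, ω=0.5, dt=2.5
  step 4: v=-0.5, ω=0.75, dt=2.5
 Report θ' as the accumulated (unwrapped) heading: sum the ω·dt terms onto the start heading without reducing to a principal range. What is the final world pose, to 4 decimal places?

step 1: θ'=-2.8444 (R=-0.5000) → pose (-0.7866, 4.7719, -2.8444)
step 2: θ'=-3.4694 (R=1.0000) → pose (-0.1718, 4.7625, -3.4694)
step 3: θ'=-2.2194 (R=2.0000) → pose (-2.4096, 4.0771, -2.2194)
step 4: θ'=-0.3444 (R=-0.6667) → pose (-2.7158, 5.1074, -0.3444)

(-2.7158, 5.1074, -0.3444)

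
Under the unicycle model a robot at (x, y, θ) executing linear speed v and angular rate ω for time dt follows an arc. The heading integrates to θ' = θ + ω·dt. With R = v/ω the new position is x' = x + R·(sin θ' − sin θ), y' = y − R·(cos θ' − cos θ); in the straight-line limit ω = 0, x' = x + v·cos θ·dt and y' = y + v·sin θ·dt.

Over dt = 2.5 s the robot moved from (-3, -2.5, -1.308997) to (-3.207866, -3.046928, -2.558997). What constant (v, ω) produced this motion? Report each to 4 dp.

Δθ = -2.558997 − -1.308997 = -1.250000
ω = Δθ/dt = -1.250000/2.5 = -0.5000
R = −Δy/(cos θ' − cos θ) = -0.5000
v = R·ω = -0.5000·-0.5000 = 0.2500

v = 0.2500, ω = -0.5000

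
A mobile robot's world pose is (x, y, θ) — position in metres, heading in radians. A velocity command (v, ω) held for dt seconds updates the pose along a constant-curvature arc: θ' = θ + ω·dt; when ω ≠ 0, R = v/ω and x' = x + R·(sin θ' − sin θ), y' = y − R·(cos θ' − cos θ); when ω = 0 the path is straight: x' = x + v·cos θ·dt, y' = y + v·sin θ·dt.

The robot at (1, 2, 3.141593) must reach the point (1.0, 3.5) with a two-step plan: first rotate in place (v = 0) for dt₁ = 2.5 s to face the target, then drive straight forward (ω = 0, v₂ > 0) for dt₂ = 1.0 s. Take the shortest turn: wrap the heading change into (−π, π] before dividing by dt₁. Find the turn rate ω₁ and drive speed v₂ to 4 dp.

heading to target = atan2(3.5−2, 1−1) = 1.5708
Δθ = wrap(1.5708 − 3.1416) = -1.5708; ω₁ = Δθ/dt₁ = -0.6283
distance = √((1−1)² + (3.5−2)²) = 1.5000; v₂ = distance/dt₂ = 1.5000

ω₁ = -0.6283, v₂ = 1.5000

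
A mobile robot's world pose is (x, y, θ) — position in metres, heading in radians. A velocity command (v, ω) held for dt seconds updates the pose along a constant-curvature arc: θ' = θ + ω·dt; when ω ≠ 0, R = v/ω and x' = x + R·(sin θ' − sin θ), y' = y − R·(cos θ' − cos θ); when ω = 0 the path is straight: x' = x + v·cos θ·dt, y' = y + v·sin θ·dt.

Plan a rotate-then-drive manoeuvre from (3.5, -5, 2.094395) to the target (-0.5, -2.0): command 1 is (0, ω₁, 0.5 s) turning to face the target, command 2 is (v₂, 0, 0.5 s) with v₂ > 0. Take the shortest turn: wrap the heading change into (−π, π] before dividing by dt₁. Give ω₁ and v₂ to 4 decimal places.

ω₁ = 0.8074, v₂ = 10.0000

heading to target = atan2(-2−-5, -0.5−3.5) = 2.4981
Δθ = wrap(2.4981 − 2.0944) = 0.4037; ω₁ = Δθ/dt₁ = 0.8074
distance = √((-0.5−3.5)² + (-2−-5)²) = 5.0000; v₂ = distance/dt₂ = 10.0000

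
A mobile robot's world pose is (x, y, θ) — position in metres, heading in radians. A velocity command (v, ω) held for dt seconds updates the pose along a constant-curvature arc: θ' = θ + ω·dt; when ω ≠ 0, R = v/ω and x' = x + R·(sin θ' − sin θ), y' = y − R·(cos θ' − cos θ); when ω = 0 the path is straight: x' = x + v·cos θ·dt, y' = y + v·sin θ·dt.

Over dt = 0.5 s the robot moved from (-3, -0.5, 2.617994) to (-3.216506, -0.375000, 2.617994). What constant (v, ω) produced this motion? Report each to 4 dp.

Δθ = 2.617994 − 2.617994 = 0.000000
ω = Δθ/dt = 0.000000/0.5 = 0.0000
ω = 0 → v = (Δx·cos θ + Δy·sin θ)/dt = 0.5000

v = 0.5000, ω = 0.0000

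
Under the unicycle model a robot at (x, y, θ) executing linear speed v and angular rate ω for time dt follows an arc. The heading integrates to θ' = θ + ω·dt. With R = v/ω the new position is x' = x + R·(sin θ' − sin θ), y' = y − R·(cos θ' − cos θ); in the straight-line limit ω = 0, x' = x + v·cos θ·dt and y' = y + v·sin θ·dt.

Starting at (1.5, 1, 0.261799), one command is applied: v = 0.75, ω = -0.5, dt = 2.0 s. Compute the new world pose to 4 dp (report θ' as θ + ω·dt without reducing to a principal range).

(2.8977, 0.6606, -0.7382)

θ' = 0.2618 + -0.5·2.0 = -0.7382
R = v/ω = 0.75/-0.5 = -1.5000
x' = 1.5 + -1.5000·(sin -0.7382 − sin 0.2618) = 2.8977
y' = 1 − -1.5000·(cos -0.7382 − cos 0.2618) = 0.6606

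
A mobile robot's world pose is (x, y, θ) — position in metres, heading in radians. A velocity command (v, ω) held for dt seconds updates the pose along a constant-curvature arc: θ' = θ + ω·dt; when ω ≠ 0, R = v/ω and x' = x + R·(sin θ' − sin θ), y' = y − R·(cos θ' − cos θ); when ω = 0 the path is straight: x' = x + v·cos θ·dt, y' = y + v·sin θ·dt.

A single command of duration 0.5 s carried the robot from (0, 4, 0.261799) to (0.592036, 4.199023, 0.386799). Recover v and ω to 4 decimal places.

Δθ = 0.386799 − 0.261799 = 0.125000
ω = Δθ/dt = 0.125000/0.5 = 0.2500
R = Δx/(sin θ' − sin θ) = 5.0000
v = R·ω = 5.0000·0.2500 = 1.2500

v = 1.2500, ω = 0.2500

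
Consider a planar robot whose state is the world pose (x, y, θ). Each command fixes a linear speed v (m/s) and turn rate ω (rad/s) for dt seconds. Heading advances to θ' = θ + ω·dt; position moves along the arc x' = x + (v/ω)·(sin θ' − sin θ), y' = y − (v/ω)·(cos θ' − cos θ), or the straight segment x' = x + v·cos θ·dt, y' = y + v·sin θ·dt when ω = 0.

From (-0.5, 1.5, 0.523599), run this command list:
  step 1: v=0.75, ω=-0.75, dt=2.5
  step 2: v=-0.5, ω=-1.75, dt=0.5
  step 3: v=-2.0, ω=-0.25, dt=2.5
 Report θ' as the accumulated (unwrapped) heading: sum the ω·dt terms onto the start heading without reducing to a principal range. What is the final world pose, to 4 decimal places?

step 1: θ'=-1.3514 (R=-1.0000) → pose (0.9760, 0.8516, -1.3514)
step 2: θ'=-2.2264 (R=0.2857) → pose (1.0284, 1.0880, -2.2264)
step 3: θ'=-2.8514 (R=8.0000) → pose (5.0808, 3.8764, -2.8514)

(5.0808, 3.8764, -2.8514)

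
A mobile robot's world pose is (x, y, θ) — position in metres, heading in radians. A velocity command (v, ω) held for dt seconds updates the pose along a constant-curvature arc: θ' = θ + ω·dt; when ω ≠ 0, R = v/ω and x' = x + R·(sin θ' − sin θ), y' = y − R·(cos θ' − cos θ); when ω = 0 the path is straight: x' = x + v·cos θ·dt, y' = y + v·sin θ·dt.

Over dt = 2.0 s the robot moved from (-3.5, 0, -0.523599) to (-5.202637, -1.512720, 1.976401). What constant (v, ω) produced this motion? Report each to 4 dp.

v = -1.5000, ω = 1.2500

Δθ = 1.976401 − -0.523599 = 2.500000
ω = Δθ/dt = 2.500000/2.0 = 1.2500
R = Δx/(sin θ' − sin θ) = -1.2000
v = R·ω = -1.2000·1.2500 = -1.5000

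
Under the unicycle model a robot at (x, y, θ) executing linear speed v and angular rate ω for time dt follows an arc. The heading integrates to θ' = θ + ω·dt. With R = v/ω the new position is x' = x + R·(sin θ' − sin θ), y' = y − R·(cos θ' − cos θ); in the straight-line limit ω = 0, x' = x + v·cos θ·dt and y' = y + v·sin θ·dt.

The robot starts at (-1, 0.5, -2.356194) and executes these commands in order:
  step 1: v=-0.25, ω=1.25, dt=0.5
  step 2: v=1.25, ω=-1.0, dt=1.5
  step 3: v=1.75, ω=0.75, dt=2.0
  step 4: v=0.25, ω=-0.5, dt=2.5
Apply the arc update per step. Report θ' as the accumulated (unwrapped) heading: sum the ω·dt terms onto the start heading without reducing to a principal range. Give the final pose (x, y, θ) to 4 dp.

(-5.2157, -2.8009, -2.9812)

step 1: θ'=-1.7312 (R=-0.2000) → pose (-0.9440, 0.6095, -1.7312)
step 2: θ'=-3.2312 (R=-1.2500) → pose (-2.2898, -0.4359, -3.2312)
step 3: θ'=-1.7312 (R=2.3333) → pose (-4.8020, -2.3872, -1.7312)
step 4: θ'=-2.9812 (R=-0.5000) → pose (-5.2157, -2.8009, -2.9812)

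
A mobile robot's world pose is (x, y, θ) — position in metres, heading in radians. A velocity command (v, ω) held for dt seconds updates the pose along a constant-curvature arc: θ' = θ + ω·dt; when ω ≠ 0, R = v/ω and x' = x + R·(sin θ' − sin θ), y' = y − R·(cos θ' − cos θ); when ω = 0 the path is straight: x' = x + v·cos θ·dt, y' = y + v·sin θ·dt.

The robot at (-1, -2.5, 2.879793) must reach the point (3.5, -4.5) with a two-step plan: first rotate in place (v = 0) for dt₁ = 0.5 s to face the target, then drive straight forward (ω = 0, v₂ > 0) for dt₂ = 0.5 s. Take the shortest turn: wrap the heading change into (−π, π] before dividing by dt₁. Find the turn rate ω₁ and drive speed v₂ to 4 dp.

heading to target = atan2(-4.5−-2.5, 3.5−-1) = -0.4182
Δθ = wrap(-0.4182 − 2.8798) = 2.9852; ω₁ = Δθ/dt₁ = 5.9703
distance = √((3.5−-1)² + (-4.5−-2.5)²) = 4.9244; v₂ = distance/dt₂ = 9.8489

ω₁ = 5.9703, v₂ = 9.8489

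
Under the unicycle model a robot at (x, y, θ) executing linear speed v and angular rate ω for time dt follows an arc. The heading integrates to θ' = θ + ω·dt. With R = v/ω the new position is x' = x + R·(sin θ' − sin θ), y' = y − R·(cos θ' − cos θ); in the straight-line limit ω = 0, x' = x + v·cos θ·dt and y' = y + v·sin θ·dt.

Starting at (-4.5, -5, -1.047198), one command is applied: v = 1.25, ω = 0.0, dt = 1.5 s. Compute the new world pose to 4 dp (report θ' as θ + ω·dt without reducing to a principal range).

θ' = -1.0472 + 0.0·1.5 = -1.0472
ω = 0 → straight: x' = -4.5 + 1.25·cos(-1.0472)·1.5 = -3.5625
y' = -5 + 1.25·sin(-1.0472)·1.5 = -6.6238

(-3.5625, -6.6238, -1.0472)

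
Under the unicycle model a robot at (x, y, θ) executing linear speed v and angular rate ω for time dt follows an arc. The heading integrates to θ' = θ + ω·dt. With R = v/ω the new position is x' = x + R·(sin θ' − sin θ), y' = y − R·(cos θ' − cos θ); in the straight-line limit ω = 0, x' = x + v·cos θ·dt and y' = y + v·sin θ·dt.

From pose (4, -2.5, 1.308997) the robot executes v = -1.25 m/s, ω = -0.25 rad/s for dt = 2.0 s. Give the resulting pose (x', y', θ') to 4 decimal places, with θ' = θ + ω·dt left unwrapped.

(2.7883, -4.6570, 0.8090)

θ' = 1.3090 + -0.25·2.0 = 0.8090
R = v/ω = -1.25/-0.25 = 5.0000
x' = 4 + 5.0000·(sin 0.8090 − sin 1.3090) = 2.7883
y' = -2.5 − 5.0000·(cos 0.8090 − cos 1.3090) = -4.6570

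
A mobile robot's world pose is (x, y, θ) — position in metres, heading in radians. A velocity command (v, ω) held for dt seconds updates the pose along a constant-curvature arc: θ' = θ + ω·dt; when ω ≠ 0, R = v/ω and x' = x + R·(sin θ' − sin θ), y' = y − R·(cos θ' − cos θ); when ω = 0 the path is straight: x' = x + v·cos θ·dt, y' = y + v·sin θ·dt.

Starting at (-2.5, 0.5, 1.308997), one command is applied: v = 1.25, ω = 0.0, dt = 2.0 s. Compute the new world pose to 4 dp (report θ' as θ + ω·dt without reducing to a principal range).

(-1.8530, 2.9148, 1.3090)

θ' = 1.3090 + 0.0·2.0 = 1.3090
ω = 0 → straight: x' = -2.5 + 1.25·cos(1.3090)·2.0 = -1.8530
y' = 0.5 + 1.25·sin(1.3090)·2.0 = 2.9148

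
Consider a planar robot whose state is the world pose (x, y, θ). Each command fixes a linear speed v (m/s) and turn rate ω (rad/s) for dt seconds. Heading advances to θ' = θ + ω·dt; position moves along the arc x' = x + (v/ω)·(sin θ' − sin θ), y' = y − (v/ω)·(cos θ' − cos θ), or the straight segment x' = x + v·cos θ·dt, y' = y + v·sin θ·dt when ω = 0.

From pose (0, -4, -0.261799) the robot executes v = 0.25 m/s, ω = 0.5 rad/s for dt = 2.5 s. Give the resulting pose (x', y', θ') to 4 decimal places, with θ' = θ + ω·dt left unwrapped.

(0.5469, -3.7921, 0.9882)

θ' = -0.2618 + 0.5·2.5 = 0.9882
R = v/ω = 0.25/0.5 = 0.5000
x' = 0 + 0.5000·(sin 0.9882 − sin -0.2618) = 0.5469
y' = -4 − 0.5000·(cos 0.9882 − cos -0.2618) = -3.7921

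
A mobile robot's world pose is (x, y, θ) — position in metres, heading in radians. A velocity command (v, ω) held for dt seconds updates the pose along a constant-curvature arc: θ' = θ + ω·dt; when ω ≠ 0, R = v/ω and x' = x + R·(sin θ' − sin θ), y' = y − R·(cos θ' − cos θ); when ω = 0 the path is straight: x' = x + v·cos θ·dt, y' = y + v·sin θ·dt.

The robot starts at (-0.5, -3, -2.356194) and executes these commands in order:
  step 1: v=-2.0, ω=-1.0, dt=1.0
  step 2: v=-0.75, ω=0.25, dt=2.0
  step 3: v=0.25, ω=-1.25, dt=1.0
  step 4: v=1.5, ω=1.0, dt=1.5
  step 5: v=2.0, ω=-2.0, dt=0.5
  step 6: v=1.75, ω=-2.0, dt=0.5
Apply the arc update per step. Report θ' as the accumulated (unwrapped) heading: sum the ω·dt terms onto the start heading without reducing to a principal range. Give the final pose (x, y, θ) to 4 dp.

step 1: θ'=-3.3562 (R=2.0000) → pose (1.3401, -2.4601, -3.3562)
step 2: θ'=-2.8562 (R=-3.0000) → pose (2.8236, -2.4076, -2.8562)
step 3: θ'=-4.1062 (R=-0.2000) → pose (2.6030, -2.3296, -4.1062)
step 4: θ'=-2.6062 (R=1.5000) → pose (0.6049, -1.8941, -2.6062)
step 5: θ'=-3.6062 (R=-1.0000) → pose (-0.3533, -1.9280, -3.6062)
step 6: θ'=-4.6062 (R=-0.8750) → pose (-0.8313, -1.2385, -4.6062)

(-0.8313, -1.2385, -4.6062)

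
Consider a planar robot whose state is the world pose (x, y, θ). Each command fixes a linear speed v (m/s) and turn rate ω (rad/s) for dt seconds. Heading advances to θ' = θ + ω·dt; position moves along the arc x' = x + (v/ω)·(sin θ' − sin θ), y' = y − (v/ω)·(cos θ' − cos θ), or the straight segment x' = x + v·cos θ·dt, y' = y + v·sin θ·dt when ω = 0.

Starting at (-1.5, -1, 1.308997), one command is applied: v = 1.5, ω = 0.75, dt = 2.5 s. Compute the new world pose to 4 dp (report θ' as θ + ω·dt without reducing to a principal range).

θ' = 1.3090 + 0.75·2.5 = 3.1840
R = v/ω = 1.5/0.75 = 2.0000
x' = -1.5 + 2.0000·(sin 3.1840 − sin 1.3090) = -3.5166
y' = -1 − 2.0000·(cos 3.1840 − cos 1.3090) = 1.5158

(-3.5166, 1.5158, 3.1840)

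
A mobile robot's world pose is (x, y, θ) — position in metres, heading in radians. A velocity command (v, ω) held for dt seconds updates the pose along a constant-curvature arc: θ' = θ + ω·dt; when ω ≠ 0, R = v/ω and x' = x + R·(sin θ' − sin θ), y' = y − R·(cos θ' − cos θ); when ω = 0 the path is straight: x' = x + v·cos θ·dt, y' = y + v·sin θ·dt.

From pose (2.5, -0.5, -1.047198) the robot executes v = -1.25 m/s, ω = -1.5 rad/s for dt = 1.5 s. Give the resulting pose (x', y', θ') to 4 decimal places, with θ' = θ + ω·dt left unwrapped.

(3.3508, 0.7399, -3.2972)

θ' = -1.0472 + -1.5·1.5 = -3.2972
R = v/ω = -1.25/-1.5 = 0.8333
x' = 2.5 + 0.8333·(sin -3.2972 − sin -1.0472) = 3.3508
y' = -0.5 − 0.8333·(cos -3.2972 − cos -1.0472) = 0.7399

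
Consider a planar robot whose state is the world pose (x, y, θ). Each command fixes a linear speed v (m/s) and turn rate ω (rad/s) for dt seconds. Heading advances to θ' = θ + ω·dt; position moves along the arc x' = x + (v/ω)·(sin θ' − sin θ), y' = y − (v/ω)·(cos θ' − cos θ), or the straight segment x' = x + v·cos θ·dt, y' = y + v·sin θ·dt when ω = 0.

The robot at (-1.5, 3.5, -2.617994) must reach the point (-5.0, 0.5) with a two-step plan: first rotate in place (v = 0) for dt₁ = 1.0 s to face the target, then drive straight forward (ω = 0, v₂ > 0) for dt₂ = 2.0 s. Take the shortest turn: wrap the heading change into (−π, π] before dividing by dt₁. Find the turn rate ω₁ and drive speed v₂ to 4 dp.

heading to target = atan2(0.5−3.5, -5−-1.5) = -2.4330
Δθ = wrap(-2.4330 − -2.6180) = 0.1850; ω₁ = Δθ/dt₁ = 0.1850
distance = √((-5−-1.5)² + (0.5−3.5)²) = 4.6098; v₂ = distance/dt₂ = 2.3049

ω₁ = 0.1850, v₂ = 2.3049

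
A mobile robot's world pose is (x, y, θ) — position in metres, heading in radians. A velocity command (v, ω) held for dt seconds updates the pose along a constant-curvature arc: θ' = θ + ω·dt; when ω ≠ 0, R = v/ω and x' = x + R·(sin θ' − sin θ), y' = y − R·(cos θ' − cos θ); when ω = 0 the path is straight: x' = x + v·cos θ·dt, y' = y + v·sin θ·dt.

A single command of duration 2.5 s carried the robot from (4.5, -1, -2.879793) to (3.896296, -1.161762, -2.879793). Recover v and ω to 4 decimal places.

v = 0.2500, ω = 0.0000

Δθ = -2.879793 − -2.879793 = 0.000000
ω = Δθ/dt = 0.000000/2.5 = 0.0000
ω = 0 → v = (Δx·cos θ + Δy·sin θ)/dt = 0.2500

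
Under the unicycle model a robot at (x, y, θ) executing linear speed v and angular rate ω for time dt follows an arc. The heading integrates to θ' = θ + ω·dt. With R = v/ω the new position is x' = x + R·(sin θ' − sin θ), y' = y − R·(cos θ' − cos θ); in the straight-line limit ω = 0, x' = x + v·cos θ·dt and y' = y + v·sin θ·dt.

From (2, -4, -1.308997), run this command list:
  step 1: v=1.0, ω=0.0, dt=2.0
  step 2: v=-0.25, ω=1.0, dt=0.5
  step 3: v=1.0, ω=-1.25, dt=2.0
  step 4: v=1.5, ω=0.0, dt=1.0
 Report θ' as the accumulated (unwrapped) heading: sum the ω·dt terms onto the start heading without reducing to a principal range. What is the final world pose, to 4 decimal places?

(0.2658, -6.9151, -3.3090)

step 1: θ'=-1.3090 (straight) → pose (2.5176, -5.9319, -1.3090)
step 2: θ'=-0.8090 (R=-0.2500) → pose (2.4571, -5.8240, -0.8090)
step 3: θ'=-3.3090 (R=-0.8000) → pose (1.7449, -7.1650, -3.3090)
step 4: θ'=-3.3090 (straight) → pose (0.2658, -6.9151, -3.3090)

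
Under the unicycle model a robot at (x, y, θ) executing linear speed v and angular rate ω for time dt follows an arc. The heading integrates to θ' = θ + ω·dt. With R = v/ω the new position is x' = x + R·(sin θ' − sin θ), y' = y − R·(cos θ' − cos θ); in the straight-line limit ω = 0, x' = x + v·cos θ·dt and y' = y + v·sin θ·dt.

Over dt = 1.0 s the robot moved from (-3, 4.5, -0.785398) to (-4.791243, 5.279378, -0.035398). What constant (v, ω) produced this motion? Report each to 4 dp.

Δθ = -0.035398 − -0.785398 = 0.750000
ω = Δθ/dt = 0.750000/1.0 = 0.7500
R = Δx/(sin θ' − sin θ) = -2.6667
v = R·ω = -2.6667·0.7500 = -2.0000

v = -2.0000, ω = 0.7500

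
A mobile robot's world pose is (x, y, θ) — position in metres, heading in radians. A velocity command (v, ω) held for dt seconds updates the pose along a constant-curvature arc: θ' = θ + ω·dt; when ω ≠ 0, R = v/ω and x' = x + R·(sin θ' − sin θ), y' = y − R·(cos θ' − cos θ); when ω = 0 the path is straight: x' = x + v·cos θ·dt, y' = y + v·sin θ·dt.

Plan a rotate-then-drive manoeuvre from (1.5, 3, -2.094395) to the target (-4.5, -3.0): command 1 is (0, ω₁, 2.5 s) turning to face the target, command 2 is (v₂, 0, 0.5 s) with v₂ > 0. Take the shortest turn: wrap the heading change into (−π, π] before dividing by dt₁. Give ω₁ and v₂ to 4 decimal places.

heading to target = atan2(-3−3, -4.5−1.5) = -2.3562
Δθ = wrap(-2.3562 − -2.0944) = -0.2618; ω₁ = Δθ/dt₁ = -0.1047
distance = √((-4.5−1.5)² + (-3−3)²) = 8.4853; v₂ = distance/dt₂ = 16.9706

ω₁ = -0.1047, v₂ = 16.9706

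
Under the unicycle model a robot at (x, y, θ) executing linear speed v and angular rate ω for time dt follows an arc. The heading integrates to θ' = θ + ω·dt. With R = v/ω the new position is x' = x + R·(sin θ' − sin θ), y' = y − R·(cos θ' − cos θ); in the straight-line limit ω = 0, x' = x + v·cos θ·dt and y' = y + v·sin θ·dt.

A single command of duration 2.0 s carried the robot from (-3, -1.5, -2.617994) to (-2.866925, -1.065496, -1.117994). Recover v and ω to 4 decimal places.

v = -0.2500, ω = 0.7500

Δθ = -1.117994 − -2.617994 = 1.500000
ω = Δθ/dt = 1.500000/2.0 = 0.7500
R = −Δy/(cos θ' − cos θ) = -0.3333
v = R·ω = -0.3333·0.7500 = -0.2500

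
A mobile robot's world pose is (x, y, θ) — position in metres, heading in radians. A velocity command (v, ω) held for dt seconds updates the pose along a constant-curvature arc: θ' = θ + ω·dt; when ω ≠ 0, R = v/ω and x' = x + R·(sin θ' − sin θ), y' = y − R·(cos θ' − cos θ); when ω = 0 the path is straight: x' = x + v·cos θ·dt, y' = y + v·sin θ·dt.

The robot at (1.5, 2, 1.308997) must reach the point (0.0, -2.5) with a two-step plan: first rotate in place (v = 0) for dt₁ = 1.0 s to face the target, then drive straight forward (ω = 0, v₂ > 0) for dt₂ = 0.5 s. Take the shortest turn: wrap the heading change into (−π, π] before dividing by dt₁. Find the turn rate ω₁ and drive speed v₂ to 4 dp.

ω₁ = 3.0816, v₂ = 9.4868

heading to target = atan2(-2.5−2, 0−1.5) = -1.8925
Δθ = wrap(-1.8925 − 1.3090) = 3.0816; ω₁ = Δθ/dt₁ = 3.0816
distance = √((0−1.5)² + (-2.5−2)²) = 4.7434; v₂ = distance/dt₂ = 9.4868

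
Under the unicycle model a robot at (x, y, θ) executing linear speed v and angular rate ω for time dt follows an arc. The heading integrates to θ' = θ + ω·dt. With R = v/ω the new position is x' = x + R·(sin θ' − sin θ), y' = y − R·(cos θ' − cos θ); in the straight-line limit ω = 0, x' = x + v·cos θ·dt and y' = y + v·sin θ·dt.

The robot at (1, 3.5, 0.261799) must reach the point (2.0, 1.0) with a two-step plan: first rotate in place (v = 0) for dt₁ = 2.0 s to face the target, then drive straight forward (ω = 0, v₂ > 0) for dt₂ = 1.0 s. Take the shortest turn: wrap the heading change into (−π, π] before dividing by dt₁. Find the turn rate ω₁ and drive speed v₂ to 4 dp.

heading to target = atan2(1−3.5, 2−1) = -1.1903
Δθ = wrap(-1.1903 − 0.2618) = -1.4521; ω₁ = Δθ/dt₁ = -0.7260
distance = √((2−1)² + (1−3.5)²) = 2.6926; v₂ = distance/dt₂ = 2.6926

ω₁ = -0.7260, v₂ = 2.6926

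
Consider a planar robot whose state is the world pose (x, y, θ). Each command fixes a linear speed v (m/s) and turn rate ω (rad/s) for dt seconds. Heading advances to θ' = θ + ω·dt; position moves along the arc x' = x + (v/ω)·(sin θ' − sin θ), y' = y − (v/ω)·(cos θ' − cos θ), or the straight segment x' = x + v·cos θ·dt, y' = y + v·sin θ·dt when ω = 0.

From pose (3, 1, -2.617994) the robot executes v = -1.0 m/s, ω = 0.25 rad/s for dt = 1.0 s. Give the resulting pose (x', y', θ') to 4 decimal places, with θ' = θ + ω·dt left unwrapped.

(3.7949, 1.6025, -2.3680)

θ' = -2.6180 + 0.25·1.0 = -2.3680
R = v/ω = -1.0/0.25 = -4.0000
x' = 3 + -4.0000·(sin -2.3680 − sin -2.6180) = 3.7949
y' = 1 − -4.0000·(cos -2.3680 − cos -2.6180) = 1.6025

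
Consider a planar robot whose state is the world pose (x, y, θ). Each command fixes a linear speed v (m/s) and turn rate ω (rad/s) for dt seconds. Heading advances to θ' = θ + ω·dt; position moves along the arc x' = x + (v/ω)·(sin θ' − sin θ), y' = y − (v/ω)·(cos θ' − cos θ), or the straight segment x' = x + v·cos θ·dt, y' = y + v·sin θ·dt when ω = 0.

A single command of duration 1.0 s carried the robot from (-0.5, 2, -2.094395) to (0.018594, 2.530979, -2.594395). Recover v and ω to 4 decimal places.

Δθ = -2.594395 − -2.094395 = -0.500000
ω = Δθ/dt = -0.500000/1.0 = -0.5000
R = −Δy/(cos θ' − cos θ) = 1.5000
v = R·ω = 1.5000·-0.5000 = -0.7500

v = -0.7500, ω = -0.5000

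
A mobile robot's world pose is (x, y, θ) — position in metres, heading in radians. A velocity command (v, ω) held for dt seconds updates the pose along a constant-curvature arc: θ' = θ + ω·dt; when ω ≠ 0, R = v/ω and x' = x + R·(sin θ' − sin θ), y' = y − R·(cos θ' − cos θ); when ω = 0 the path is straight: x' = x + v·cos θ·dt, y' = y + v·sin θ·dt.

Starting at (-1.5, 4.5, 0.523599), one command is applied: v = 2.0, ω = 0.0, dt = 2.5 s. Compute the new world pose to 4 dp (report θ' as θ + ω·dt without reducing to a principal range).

θ' = 0.5236 + 0.0·2.5 = 0.5236
ω = 0 → straight: x' = -1.5 + 2.0·cos(0.5236)·2.5 = 2.8301
y' = 4.5 + 2.0·sin(0.5236)·2.5 = 7.0000

(2.8301, 7.0000, 0.5236)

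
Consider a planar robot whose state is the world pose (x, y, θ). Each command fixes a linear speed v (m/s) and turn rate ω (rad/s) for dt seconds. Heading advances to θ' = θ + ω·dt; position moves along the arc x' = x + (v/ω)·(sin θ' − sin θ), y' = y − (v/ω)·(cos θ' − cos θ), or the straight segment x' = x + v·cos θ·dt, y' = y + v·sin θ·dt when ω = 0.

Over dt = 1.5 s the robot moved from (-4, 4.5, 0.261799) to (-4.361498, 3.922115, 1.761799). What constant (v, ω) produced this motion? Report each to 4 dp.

v = -0.5000, ω = 1.0000

Δθ = 1.761799 − 0.261799 = 1.500000
ω = Δθ/dt = 1.500000/1.5 = 1.0000
R = −Δy/(cos θ' − cos θ) = -0.5000
v = R·ω = -0.5000·1.0000 = -0.5000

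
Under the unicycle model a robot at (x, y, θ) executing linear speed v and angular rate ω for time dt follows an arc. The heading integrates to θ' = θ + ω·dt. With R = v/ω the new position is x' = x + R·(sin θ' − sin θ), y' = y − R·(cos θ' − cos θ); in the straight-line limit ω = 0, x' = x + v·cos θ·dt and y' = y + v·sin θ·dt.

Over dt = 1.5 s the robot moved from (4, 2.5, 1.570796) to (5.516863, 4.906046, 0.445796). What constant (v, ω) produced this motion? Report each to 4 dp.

v = 2.0000, ω = -0.7500

Δθ = 0.445796 − 1.570796 = -1.125000
ω = Δθ/dt = -1.125000/1.5 = -0.7500
R = −Δy/(cos θ' − cos θ) = -2.6667
v = R·ω = -2.6667·-0.7500 = 2.0000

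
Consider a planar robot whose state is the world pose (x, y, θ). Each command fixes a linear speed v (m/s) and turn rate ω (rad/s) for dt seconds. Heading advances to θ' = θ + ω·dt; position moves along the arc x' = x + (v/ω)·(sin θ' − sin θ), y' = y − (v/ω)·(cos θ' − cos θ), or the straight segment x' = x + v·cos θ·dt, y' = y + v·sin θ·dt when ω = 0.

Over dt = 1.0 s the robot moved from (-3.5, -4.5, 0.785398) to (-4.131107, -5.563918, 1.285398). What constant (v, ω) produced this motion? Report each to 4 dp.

v = -1.2500, ω = 0.5000

Δθ = 1.285398 − 0.785398 = 0.500000
ω = Δθ/dt = 0.500000/1.0 = 0.5000
R = −Δy/(cos θ' − cos θ) = -2.5000
v = R·ω = -2.5000·0.5000 = -1.2500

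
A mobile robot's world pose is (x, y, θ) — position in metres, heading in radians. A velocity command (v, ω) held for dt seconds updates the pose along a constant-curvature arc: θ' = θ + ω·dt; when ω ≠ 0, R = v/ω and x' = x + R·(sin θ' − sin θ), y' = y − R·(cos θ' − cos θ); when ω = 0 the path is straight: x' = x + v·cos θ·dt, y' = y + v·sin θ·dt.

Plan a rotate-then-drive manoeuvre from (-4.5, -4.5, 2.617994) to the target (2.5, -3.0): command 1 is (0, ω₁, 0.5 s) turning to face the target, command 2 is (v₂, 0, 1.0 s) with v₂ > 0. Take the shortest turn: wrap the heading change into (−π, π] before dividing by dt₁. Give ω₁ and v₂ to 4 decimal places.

ω₁ = -4.8138, v₂ = 7.1589

heading to target = atan2(-3−-4.5, 2.5−-4.5) = 0.2111
Δθ = wrap(0.2111 − 2.6180) = -2.4069; ω₁ = Δθ/dt₁ = -4.8138
distance = √((2.5−-4.5)² + (-3−-4.5)²) = 7.1589; v₂ = distance/dt₂ = 7.1589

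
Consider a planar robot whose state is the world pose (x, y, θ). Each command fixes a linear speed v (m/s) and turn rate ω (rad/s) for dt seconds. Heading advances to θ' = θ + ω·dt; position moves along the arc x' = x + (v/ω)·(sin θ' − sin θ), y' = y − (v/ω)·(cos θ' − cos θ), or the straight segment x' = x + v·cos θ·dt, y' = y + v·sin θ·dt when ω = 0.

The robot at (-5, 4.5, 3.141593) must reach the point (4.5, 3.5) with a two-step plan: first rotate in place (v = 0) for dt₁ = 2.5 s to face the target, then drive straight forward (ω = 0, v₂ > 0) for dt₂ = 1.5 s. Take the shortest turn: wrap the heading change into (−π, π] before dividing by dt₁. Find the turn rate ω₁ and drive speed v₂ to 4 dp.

ω₁ = 1.2147, v₂ = 6.3683

heading to target = atan2(3.5−4.5, 4.5−-5) = -0.1049
Δθ = wrap(-0.1049 − 3.1416) = 3.0367; ω₁ = Δθ/dt₁ = 1.2147
distance = √((4.5−-5)² + (3.5−4.5)²) = 9.5525; v₂ = distance/dt₂ = 6.3683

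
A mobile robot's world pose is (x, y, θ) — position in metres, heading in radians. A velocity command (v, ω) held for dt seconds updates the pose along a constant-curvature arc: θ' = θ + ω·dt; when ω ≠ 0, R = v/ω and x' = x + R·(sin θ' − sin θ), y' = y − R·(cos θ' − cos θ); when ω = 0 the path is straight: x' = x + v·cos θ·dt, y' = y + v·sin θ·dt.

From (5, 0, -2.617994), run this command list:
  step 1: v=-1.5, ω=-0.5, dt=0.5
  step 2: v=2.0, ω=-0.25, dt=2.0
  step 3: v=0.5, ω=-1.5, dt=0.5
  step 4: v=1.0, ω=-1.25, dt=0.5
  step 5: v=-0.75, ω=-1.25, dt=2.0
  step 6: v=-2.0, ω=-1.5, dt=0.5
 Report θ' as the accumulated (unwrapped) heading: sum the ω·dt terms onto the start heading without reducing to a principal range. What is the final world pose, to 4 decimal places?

step 1: θ'=-2.8680 (R=3.0000) → pose (5.6894, 0.2903, -2.8680)
step 2: θ'=-3.3680 (R=-8.0000) → pose (1.7320, 0.1969, -3.3680)
step 3: θ'=-4.1180 (R=-0.3333) → pose (1.5307, 0.3351, -4.1180)
step 4: θ'=-4.7430 (R=-0.8000) → pose (1.3939, 0.8076, -4.7430)
step 5: θ'=-7.2430 (R=0.6000) → pose (0.3027, 0.4817, -7.2430)
step 6: θ'=-7.9930 (R=1.3333) → pose (0.0743, 1.4314, -7.9930)

(0.0743, 1.4314, -7.9930)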